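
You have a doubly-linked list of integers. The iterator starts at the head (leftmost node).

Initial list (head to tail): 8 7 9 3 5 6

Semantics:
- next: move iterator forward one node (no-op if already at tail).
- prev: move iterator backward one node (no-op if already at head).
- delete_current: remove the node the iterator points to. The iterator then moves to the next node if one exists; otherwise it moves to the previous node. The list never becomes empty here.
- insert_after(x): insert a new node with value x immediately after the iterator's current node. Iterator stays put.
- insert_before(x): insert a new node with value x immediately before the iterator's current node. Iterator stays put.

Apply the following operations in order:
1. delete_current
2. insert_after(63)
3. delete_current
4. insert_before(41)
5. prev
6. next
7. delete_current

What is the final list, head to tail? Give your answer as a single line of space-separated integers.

Answer: 41 9 3 5 6

Derivation:
After 1 (delete_current): list=[7, 9, 3, 5, 6] cursor@7
After 2 (insert_after(63)): list=[7, 63, 9, 3, 5, 6] cursor@7
After 3 (delete_current): list=[63, 9, 3, 5, 6] cursor@63
After 4 (insert_before(41)): list=[41, 63, 9, 3, 5, 6] cursor@63
After 5 (prev): list=[41, 63, 9, 3, 5, 6] cursor@41
After 6 (next): list=[41, 63, 9, 3, 5, 6] cursor@63
After 7 (delete_current): list=[41, 9, 3, 5, 6] cursor@9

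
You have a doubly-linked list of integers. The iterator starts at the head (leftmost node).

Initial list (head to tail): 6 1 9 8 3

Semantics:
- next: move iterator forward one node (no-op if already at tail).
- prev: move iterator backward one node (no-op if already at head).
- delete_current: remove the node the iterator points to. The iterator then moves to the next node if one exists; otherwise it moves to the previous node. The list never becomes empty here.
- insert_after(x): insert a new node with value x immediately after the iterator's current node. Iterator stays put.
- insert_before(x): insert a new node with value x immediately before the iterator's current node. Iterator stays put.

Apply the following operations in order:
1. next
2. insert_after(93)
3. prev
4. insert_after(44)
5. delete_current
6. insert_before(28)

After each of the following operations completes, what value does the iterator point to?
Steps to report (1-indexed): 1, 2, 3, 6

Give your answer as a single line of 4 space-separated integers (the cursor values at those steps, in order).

Answer: 1 1 6 44

Derivation:
After 1 (next): list=[6, 1, 9, 8, 3] cursor@1
After 2 (insert_after(93)): list=[6, 1, 93, 9, 8, 3] cursor@1
After 3 (prev): list=[6, 1, 93, 9, 8, 3] cursor@6
After 4 (insert_after(44)): list=[6, 44, 1, 93, 9, 8, 3] cursor@6
After 5 (delete_current): list=[44, 1, 93, 9, 8, 3] cursor@44
After 6 (insert_before(28)): list=[28, 44, 1, 93, 9, 8, 3] cursor@44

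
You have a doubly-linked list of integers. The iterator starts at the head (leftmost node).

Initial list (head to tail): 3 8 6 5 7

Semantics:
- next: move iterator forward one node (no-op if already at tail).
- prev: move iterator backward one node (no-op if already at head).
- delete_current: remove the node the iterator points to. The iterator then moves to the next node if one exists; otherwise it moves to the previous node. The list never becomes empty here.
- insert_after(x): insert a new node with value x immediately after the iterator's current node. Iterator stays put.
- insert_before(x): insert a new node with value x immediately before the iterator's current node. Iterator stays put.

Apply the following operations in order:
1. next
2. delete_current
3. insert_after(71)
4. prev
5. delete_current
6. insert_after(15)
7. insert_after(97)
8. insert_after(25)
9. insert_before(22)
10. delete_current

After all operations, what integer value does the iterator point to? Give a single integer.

Answer: 25

Derivation:
After 1 (next): list=[3, 8, 6, 5, 7] cursor@8
After 2 (delete_current): list=[3, 6, 5, 7] cursor@6
After 3 (insert_after(71)): list=[3, 6, 71, 5, 7] cursor@6
After 4 (prev): list=[3, 6, 71, 5, 7] cursor@3
After 5 (delete_current): list=[6, 71, 5, 7] cursor@6
After 6 (insert_after(15)): list=[6, 15, 71, 5, 7] cursor@6
After 7 (insert_after(97)): list=[6, 97, 15, 71, 5, 7] cursor@6
After 8 (insert_after(25)): list=[6, 25, 97, 15, 71, 5, 7] cursor@6
After 9 (insert_before(22)): list=[22, 6, 25, 97, 15, 71, 5, 7] cursor@6
After 10 (delete_current): list=[22, 25, 97, 15, 71, 5, 7] cursor@25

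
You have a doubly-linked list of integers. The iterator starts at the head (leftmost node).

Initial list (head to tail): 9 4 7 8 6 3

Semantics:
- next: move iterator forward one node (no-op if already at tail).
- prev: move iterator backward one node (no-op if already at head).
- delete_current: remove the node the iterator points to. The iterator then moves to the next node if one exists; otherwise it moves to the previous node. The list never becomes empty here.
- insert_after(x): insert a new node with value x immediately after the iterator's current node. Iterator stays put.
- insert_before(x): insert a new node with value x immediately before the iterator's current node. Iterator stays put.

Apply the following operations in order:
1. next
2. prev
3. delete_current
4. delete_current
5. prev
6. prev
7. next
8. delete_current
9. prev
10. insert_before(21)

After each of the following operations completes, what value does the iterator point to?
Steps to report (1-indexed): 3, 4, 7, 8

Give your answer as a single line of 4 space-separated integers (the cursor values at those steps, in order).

Answer: 4 7 8 6

Derivation:
After 1 (next): list=[9, 4, 7, 8, 6, 3] cursor@4
After 2 (prev): list=[9, 4, 7, 8, 6, 3] cursor@9
After 3 (delete_current): list=[4, 7, 8, 6, 3] cursor@4
After 4 (delete_current): list=[7, 8, 6, 3] cursor@7
After 5 (prev): list=[7, 8, 6, 3] cursor@7
After 6 (prev): list=[7, 8, 6, 3] cursor@7
After 7 (next): list=[7, 8, 6, 3] cursor@8
After 8 (delete_current): list=[7, 6, 3] cursor@6
After 9 (prev): list=[7, 6, 3] cursor@7
After 10 (insert_before(21)): list=[21, 7, 6, 3] cursor@7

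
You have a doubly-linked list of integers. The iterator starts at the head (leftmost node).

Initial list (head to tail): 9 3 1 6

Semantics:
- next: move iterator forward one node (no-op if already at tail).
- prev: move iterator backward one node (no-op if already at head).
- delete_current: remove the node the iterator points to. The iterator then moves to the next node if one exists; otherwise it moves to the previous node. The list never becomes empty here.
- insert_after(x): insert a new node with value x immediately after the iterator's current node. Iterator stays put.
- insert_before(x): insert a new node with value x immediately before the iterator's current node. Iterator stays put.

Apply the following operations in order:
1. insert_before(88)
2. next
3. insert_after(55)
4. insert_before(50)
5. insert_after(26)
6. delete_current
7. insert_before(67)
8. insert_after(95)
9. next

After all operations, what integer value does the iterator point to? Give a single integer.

Answer: 95

Derivation:
After 1 (insert_before(88)): list=[88, 9, 3, 1, 6] cursor@9
After 2 (next): list=[88, 9, 3, 1, 6] cursor@3
After 3 (insert_after(55)): list=[88, 9, 3, 55, 1, 6] cursor@3
After 4 (insert_before(50)): list=[88, 9, 50, 3, 55, 1, 6] cursor@3
After 5 (insert_after(26)): list=[88, 9, 50, 3, 26, 55, 1, 6] cursor@3
After 6 (delete_current): list=[88, 9, 50, 26, 55, 1, 6] cursor@26
After 7 (insert_before(67)): list=[88, 9, 50, 67, 26, 55, 1, 6] cursor@26
After 8 (insert_after(95)): list=[88, 9, 50, 67, 26, 95, 55, 1, 6] cursor@26
After 9 (next): list=[88, 9, 50, 67, 26, 95, 55, 1, 6] cursor@95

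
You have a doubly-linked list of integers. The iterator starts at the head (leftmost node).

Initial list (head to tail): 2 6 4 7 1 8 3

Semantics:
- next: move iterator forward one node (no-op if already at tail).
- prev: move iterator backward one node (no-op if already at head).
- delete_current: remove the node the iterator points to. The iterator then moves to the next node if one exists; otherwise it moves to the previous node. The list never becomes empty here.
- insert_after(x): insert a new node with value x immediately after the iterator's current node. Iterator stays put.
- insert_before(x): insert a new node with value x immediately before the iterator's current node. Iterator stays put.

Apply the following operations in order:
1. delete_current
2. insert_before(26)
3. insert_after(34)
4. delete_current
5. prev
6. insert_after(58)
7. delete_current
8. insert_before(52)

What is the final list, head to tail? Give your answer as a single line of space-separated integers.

After 1 (delete_current): list=[6, 4, 7, 1, 8, 3] cursor@6
After 2 (insert_before(26)): list=[26, 6, 4, 7, 1, 8, 3] cursor@6
After 3 (insert_after(34)): list=[26, 6, 34, 4, 7, 1, 8, 3] cursor@6
After 4 (delete_current): list=[26, 34, 4, 7, 1, 8, 3] cursor@34
After 5 (prev): list=[26, 34, 4, 7, 1, 8, 3] cursor@26
After 6 (insert_after(58)): list=[26, 58, 34, 4, 7, 1, 8, 3] cursor@26
After 7 (delete_current): list=[58, 34, 4, 7, 1, 8, 3] cursor@58
After 8 (insert_before(52)): list=[52, 58, 34, 4, 7, 1, 8, 3] cursor@58

Answer: 52 58 34 4 7 1 8 3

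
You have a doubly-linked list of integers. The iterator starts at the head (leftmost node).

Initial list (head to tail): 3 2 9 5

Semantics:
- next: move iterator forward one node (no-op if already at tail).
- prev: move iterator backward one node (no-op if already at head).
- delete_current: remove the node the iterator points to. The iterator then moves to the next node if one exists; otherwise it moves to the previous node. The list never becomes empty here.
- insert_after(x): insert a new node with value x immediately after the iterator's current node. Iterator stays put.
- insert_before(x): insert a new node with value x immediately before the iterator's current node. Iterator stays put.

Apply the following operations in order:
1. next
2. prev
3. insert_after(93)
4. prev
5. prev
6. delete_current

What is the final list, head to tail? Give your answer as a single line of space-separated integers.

Answer: 93 2 9 5

Derivation:
After 1 (next): list=[3, 2, 9, 5] cursor@2
After 2 (prev): list=[3, 2, 9, 5] cursor@3
After 3 (insert_after(93)): list=[3, 93, 2, 9, 5] cursor@3
After 4 (prev): list=[3, 93, 2, 9, 5] cursor@3
After 5 (prev): list=[3, 93, 2, 9, 5] cursor@3
After 6 (delete_current): list=[93, 2, 9, 5] cursor@93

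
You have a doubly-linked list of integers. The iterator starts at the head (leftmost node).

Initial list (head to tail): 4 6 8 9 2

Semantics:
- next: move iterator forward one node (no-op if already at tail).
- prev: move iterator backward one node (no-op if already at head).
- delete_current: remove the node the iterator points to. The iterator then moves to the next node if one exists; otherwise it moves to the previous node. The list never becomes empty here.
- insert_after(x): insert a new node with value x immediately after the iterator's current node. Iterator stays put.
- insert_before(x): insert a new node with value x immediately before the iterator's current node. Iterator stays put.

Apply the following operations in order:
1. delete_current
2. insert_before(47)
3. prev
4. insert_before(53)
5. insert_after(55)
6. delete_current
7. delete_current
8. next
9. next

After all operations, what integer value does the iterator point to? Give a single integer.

Answer: 9

Derivation:
After 1 (delete_current): list=[6, 8, 9, 2] cursor@6
After 2 (insert_before(47)): list=[47, 6, 8, 9, 2] cursor@6
After 3 (prev): list=[47, 6, 8, 9, 2] cursor@47
After 4 (insert_before(53)): list=[53, 47, 6, 8, 9, 2] cursor@47
After 5 (insert_after(55)): list=[53, 47, 55, 6, 8, 9, 2] cursor@47
After 6 (delete_current): list=[53, 55, 6, 8, 9, 2] cursor@55
After 7 (delete_current): list=[53, 6, 8, 9, 2] cursor@6
After 8 (next): list=[53, 6, 8, 9, 2] cursor@8
After 9 (next): list=[53, 6, 8, 9, 2] cursor@9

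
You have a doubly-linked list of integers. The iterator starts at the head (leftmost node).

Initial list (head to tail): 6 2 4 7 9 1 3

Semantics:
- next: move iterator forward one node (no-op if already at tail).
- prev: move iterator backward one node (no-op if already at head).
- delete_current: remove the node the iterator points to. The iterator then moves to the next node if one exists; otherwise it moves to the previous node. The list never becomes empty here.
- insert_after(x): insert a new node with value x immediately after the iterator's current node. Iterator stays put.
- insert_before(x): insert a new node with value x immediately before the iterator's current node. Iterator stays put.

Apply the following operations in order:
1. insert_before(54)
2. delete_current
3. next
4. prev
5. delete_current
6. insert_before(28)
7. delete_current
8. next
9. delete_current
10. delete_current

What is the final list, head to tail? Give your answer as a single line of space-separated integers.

Answer: 54 28 7 3

Derivation:
After 1 (insert_before(54)): list=[54, 6, 2, 4, 7, 9, 1, 3] cursor@6
After 2 (delete_current): list=[54, 2, 4, 7, 9, 1, 3] cursor@2
After 3 (next): list=[54, 2, 4, 7, 9, 1, 3] cursor@4
After 4 (prev): list=[54, 2, 4, 7, 9, 1, 3] cursor@2
After 5 (delete_current): list=[54, 4, 7, 9, 1, 3] cursor@4
After 6 (insert_before(28)): list=[54, 28, 4, 7, 9, 1, 3] cursor@4
After 7 (delete_current): list=[54, 28, 7, 9, 1, 3] cursor@7
After 8 (next): list=[54, 28, 7, 9, 1, 3] cursor@9
After 9 (delete_current): list=[54, 28, 7, 1, 3] cursor@1
After 10 (delete_current): list=[54, 28, 7, 3] cursor@3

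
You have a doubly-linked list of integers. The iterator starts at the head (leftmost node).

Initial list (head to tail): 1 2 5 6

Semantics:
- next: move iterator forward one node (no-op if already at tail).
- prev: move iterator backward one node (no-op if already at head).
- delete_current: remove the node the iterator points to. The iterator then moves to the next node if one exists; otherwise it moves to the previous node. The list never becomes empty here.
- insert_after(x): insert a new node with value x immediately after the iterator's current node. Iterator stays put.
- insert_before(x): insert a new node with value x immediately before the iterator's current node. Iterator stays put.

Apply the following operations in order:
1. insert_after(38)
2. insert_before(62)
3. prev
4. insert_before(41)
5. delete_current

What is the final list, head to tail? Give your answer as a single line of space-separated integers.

Answer: 41 1 38 2 5 6

Derivation:
After 1 (insert_after(38)): list=[1, 38, 2, 5, 6] cursor@1
After 2 (insert_before(62)): list=[62, 1, 38, 2, 5, 6] cursor@1
After 3 (prev): list=[62, 1, 38, 2, 5, 6] cursor@62
After 4 (insert_before(41)): list=[41, 62, 1, 38, 2, 5, 6] cursor@62
After 5 (delete_current): list=[41, 1, 38, 2, 5, 6] cursor@1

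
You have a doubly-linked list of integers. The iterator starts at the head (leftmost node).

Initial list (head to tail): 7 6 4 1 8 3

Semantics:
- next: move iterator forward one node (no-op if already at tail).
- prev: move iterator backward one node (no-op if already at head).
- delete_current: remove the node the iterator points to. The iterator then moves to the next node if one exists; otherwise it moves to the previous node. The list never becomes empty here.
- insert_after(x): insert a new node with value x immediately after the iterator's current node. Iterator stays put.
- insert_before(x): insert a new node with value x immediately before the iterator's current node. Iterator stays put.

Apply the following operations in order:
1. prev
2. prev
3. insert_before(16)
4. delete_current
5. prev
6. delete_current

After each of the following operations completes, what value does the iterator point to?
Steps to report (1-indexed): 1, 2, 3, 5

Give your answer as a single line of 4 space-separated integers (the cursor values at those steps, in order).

After 1 (prev): list=[7, 6, 4, 1, 8, 3] cursor@7
After 2 (prev): list=[7, 6, 4, 1, 8, 3] cursor@7
After 3 (insert_before(16)): list=[16, 7, 6, 4, 1, 8, 3] cursor@7
After 4 (delete_current): list=[16, 6, 4, 1, 8, 3] cursor@6
After 5 (prev): list=[16, 6, 4, 1, 8, 3] cursor@16
After 6 (delete_current): list=[6, 4, 1, 8, 3] cursor@6

Answer: 7 7 7 16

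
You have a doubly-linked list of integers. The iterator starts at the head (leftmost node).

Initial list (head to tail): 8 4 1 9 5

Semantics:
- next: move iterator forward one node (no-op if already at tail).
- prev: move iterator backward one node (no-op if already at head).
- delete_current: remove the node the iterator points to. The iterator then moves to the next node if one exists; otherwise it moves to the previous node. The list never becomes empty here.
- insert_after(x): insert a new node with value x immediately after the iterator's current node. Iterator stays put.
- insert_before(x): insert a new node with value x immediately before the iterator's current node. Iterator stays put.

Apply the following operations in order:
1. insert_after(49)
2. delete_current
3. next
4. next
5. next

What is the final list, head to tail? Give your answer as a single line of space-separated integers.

After 1 (insert_after(49)): list=[8, 49, 4, 1, 9, 5] cursor@8
After 2 (delete_current): list=[49, 4, 1, 9, 5] cursor@49
After 3 (next): list=[49, 4, 1, 9, 5] cursor@4
After 4 (next): list=[49, 4, 1, 9, 5] cursor@1
After 5 (next): list=[49, 4, 1, 9, 5] cursor@9

Answer: 49 4 1 9 5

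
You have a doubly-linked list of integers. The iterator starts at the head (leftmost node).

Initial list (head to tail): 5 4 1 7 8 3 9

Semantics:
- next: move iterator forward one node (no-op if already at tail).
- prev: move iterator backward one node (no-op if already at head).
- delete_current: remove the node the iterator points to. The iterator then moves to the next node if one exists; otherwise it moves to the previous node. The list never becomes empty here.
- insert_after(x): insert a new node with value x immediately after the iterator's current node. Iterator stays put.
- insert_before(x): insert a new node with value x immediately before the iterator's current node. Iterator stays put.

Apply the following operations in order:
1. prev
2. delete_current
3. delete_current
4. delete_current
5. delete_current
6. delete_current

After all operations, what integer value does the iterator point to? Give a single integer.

After 1 (prev): list=[5, 4, 1, 7, 8, 3, 9] cursor@5
After 2 (delete_current): list=[4, 1, 7, 8, 3, 9] cursor@4
After 3 (delete_current): list=[1, 7, 8, 3, 9] cursor@1
After 4 (delete_current): list=[7, 8, 3, 9] cursor@7
After 5 (delete_current): list=[8, 3, 9] cursor@8
After 6 (delete_current): list=[3, 9] cursor@3

Answer: 3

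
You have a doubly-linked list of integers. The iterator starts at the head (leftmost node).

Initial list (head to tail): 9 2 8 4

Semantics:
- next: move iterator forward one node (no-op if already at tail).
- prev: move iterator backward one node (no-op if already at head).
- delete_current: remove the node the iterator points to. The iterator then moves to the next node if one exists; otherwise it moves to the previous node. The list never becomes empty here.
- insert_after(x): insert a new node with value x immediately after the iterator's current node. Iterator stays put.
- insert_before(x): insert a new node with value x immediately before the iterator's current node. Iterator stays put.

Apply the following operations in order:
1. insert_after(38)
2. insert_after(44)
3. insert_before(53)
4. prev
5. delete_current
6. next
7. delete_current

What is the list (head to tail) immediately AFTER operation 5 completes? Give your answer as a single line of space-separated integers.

After 1 (insert_after(38)): list=[9, 38, 2, 8, 4] cursor@9
After 2 (insert_after(44)): list=[9, 44, 38, 2, 8, 4] cursor@9
After 3 (insert_before(53)): list=[53, 9, 44, 38, 2, 8, 4] cursor@9
After 4 (prev): list=[53, 9, 44, 38, 2, 8, 4] cursor@53
After 5 (delete_current): list=[9, 44, 38, 2, 8, 4] cursor@9

Answer: 9 44 38 2 8 4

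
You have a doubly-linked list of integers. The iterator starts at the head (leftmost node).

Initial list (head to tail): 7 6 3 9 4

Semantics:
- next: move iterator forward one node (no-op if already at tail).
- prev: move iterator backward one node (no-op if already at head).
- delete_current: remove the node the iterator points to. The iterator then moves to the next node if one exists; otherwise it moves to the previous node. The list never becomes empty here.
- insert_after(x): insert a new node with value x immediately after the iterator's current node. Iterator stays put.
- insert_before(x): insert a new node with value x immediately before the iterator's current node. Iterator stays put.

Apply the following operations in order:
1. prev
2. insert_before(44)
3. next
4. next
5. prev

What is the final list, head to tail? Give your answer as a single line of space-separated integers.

Answer: 44 7 6 3 9 4

Derivation:
After 1 (prev): list=[7, 6, 3, 9, 4] cursor@7
After 2 (insert_before(44)): list=[44, 7, 6, 3, 9, 4] cursor@7
After 3 (next): list=[44, 7, 6, 3, 9, 4] cursor@6
After 4 (next): list=[44, 7, 6, 3, 9, 4] cursor@3
After 5 (prev): list=[44, 7, 6, 3, 9, 4] cursor@6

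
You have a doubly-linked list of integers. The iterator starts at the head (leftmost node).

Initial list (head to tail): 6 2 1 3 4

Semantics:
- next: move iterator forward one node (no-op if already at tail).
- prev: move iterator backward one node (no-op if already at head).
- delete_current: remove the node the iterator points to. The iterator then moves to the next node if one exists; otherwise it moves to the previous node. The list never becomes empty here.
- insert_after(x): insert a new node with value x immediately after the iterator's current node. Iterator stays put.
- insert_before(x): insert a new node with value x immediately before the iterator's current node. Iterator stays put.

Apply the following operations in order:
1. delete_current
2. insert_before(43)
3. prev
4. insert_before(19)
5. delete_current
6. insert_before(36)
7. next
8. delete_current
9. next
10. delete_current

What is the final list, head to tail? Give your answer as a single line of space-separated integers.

Answer: 19 36 2 3

Derivation:
After 1 (delete_current): list=[2, 1, 3, 4] cursor@2
After 2 (insert_before(43)): list=[43, 2, 1, 3, 4] cursor@2
After 3 (prev): list=[43, 2, 1, 3, 4] cursor@43
After 4 (insert_before(19)): list=[19, 43, 2, 1, 3, 4] cursor@43
After 5 (delete_current): list=[19, 2, 1, 3, 4] cursor@2
After 6 (insert_before(36)): list=[19, 36, 2, 1, 3, 4] cursor@2
After 7 (next): list=[19, 36, 2, 1, 3, 4] cursor@1
After 8 (delete_current): list=[19, 36, 2, 3, 4] cursor@3
After 9 (next): list=[19, 36, 2, 3, 4] cursor@4
After 10 (delete_current): list=[19, 36, 2, 3] cursor@3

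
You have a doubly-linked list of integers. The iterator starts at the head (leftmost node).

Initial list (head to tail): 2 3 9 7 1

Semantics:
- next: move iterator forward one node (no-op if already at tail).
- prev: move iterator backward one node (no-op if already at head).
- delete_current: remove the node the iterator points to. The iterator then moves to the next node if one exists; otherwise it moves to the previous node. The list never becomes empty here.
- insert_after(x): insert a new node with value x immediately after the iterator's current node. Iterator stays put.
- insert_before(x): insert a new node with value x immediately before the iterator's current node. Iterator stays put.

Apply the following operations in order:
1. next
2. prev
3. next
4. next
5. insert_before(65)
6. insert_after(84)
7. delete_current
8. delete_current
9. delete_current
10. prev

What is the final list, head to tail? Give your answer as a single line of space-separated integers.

Answer: 2 3 65 1

Derivation:
After 1 (next): list=[2, 3, 9, 7, 1] cursor@3
After 2 (prev): list=[2, 3, 9, 7, 1] cursor@2
After 3 (next): list=[2, 3, 9, 7, 1] cursor@3
After 4 (next): list=[2, 3, 9, 7, 1] cursor@9
After 5 (insert_before(65)): list=[2, 3, 65, 9, 7, 1] cursor@9
After 6 (insert_after(84)): list=[2, 3, 65, 9, 84, 7, 1] cursor@9
After 7 (delete_current): list=[2, 3, 65, 84, 7, 1] cursor@84
After 8 (delete_current): list=[2, 3, 65, 7, 1] cursor@7
After 9 (delete_current): list=[2, 3, 65, 1] cursor@1
After 10 (prev): list=[2, 3, 65, 1] cursor@65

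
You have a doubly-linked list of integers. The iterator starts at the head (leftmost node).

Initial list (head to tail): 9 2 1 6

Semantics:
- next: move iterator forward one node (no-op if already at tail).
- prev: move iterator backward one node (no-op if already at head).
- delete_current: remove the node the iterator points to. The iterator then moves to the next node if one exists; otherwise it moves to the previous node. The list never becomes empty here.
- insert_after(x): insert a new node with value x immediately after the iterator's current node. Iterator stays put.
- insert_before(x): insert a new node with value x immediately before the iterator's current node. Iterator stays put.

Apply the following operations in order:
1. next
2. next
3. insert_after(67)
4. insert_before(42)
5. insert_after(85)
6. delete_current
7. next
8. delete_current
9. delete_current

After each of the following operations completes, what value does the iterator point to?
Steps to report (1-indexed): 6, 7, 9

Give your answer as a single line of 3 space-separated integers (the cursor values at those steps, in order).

After 1 (next): list=[9, 2, 1, 6] cursor@2
After 2 (next): list=[9, 2, 1, 6] cursor@1
After 3 (insert_after(67)): list=[9, 2, 1, 67, 6] cursor@1
After 4 (insert_before(42)): list=[9, 2, 42, 1, 67, 6] cursor@1
After 5 (insert_after(85)): list=[9, 2, 42, 1, 85, 67, 6] cursor@1
After 6 (delete_current): list=[9, 2, 42, 85, 67, 6] cursor@85
After 7 (next): list=[9, 2, 42, 85, 67, 6] cursor@67
After 8 (delete_current): list=[9, 2, 42, 85, 6] cursor@6
After 9 (delete_current): list=[9, 2, 42, 85] cursor@85

Answer: 85 67 85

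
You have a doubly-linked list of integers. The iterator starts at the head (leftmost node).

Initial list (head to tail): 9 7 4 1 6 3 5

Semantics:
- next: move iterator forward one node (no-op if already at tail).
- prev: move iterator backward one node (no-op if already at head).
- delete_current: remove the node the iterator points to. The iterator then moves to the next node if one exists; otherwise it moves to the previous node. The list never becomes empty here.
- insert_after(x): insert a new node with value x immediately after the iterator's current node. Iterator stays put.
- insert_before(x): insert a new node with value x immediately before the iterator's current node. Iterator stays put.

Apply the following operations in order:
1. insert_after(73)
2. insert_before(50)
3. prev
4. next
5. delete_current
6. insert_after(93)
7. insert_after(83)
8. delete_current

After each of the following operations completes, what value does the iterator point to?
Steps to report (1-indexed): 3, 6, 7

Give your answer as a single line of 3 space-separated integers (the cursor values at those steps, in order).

Answer: 50 73 73

Derivation:
After 1 (insert_after(73)): list=[9, 73, 7, 4, 1, 6, 3, 5] cursor@9
After 2 (insert_before(50)): list=[50, 9, 73, 7, 4, 1, 6, 3, 5] cursor@9
After 3 (prev): list=[50, 9, 73, 7, 4, 1, 6, 3, 5] cursor@50
After 4 (next): list=[50, 9, 73, 7, 4, 1, 6, 3, 5] cursor@9
After 5 (delete_current): list=[50, 73, 7, 4, 1, 6, 3, 5] cursor@73
After 6 (insert_after(93)): list=[50, 73, 93, 7, 4, 1, 6, 3, 5] cursor@73
After 7 (insert_after(83)): list=[50, 73, 83, 93, 7, 4, 1, 6, 3, 5] cursor@73
After 8 (delete_current): list=[50, 83, 93, 7, 4, 1, 6, 3, 5] cursor@83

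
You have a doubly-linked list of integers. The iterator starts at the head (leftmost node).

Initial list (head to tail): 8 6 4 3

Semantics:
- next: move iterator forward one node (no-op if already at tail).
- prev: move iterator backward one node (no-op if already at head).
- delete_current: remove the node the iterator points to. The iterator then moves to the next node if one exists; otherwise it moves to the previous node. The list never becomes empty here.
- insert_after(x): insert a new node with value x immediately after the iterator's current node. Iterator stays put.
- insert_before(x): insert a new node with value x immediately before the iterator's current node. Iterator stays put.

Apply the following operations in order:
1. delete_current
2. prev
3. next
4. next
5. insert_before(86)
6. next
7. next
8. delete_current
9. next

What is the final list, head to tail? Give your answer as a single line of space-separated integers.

After 1 (delete_current): list=[6, 4, 3] cursor@6
After 2 (prev): list=[6, 4, 3] cursor@6
After 3 (next): list=[6, 4, 3] cursor@4
After 4 (next): list=[6, 4, 3] cursor@3
After 5 (insert_before(86)): list=[6, 4, 86, 3] cursor@3
After 6 (next): list=[6, 4, 86, 3] cursor@3
After 7 (next): list=[6, 4, 86, 3] cursor@3
After 8 (delete_current): list=[6, 4, 86] cursor@86
After 9 (next): list=[6, 4, 86] cursor@86

Answer: 6 4 86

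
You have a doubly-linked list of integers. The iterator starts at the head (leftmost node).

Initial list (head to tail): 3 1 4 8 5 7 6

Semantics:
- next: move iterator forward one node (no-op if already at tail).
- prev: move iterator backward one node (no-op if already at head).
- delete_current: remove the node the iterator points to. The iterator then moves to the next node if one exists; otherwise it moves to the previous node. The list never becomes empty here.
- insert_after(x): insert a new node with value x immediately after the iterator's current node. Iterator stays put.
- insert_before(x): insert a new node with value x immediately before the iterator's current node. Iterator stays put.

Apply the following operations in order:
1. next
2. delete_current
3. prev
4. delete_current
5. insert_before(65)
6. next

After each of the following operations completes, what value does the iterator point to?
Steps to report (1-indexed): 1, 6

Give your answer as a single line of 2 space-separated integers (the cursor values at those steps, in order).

Answer: 1 8

Derivation:
After 1 (next): list=[3, 1, 4, 8, 5, 7, 6] cursor@1
After 2 (delete_current): list=[3, 4, 8, 5, 7, 6] cursor@4
After 3 (prev): list=[3, 4, 8, 5, 7, 6] cursor@3
After 4 (delete_current): list=[4, 8, 5, 7, 6] cursor@4
After 5 (insert_before(65)): list=[65, 4, 8, 5, 7, 6] cursor@4
After 6 (next): list=[65, 4, 8, 5, 7, 6] cursor@8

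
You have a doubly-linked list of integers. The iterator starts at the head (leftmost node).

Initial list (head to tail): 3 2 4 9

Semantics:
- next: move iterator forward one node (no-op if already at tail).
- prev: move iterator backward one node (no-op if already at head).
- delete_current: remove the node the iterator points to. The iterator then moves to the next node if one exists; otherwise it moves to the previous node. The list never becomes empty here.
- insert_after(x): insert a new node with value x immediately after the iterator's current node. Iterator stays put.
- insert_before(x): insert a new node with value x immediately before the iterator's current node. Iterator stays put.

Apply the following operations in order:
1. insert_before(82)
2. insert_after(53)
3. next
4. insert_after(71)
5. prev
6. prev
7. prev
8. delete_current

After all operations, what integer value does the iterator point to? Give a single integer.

Answer: 3

Derivation:
After 1 (insert_before(82)): list=[82, 3, 2, 4, 9] cursor@3
After 2 (insert_after(53)): list=[82, 3, 53, 2, 4, 9] cursor@3
After 3 (next): list=[82, 3, 53, 2, 4, 9] cursor@53
After 4 (insert_after(71)): list=[82, 3, 53, 71, 2, 4, 9] cursor@53
After 5 (prev): list=[82, 3, 53, 71, 2, 4, 9] cursor@3
After 6 (prev): list=[82, 3, 53, 71, 2, 4, 9] cursor@82
After 7 (prev): list=[82, 3, 53, 71, 2, 4, 9] cursor@82
After 8 (delete_current): list=[3, 53, 71, 2, 4, 9] cursor@3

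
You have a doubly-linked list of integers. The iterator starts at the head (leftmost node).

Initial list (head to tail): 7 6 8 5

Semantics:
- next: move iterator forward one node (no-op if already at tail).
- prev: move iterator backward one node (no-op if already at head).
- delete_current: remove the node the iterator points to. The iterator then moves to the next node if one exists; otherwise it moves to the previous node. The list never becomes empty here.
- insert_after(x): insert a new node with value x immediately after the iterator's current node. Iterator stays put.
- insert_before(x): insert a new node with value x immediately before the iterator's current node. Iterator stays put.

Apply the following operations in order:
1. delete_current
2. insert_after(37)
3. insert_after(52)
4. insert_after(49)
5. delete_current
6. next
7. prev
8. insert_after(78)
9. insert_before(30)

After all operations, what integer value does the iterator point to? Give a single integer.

After 1 (delete_current): list=[6, 8, 5] cursor@6
After 2 (insert_after(37)): list=[6, 37, 8, 5] cursor@6
After 3 (insert_after(52)): list=[6, 52, 37, 8, 5] cursor@6
After 4 (insert_after(49)): list=[6, 49, 52, 37, 8, 5] cursor@6
After 5 (delete_current): list=[49, 52, 37, 8, 5] cursor@49
After 6 (next): list=[49, 52, 37, 8, 5] cursor@52
After 7 (prev): list=[49, 52, 37, 8, 5] cursor@49
After 8 (insert_after(78)): list=[49, 78, 52, 37, 8, 5] cursor@49
After 9 (insert_before(30)): list=[30, 49, 78, 52, 37, 8, 5] cursor@49

Answer: 49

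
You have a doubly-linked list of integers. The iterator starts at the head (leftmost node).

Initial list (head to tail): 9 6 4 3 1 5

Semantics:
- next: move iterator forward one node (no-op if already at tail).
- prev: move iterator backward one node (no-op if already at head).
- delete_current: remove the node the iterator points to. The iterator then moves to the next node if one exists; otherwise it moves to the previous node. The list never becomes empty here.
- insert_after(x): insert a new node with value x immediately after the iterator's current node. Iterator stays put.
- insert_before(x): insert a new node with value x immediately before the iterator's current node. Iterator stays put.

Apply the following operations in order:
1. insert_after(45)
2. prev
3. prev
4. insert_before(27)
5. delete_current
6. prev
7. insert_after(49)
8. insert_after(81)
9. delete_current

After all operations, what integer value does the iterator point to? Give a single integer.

Answer: 81

Derivation:
After 1 (insert_after(45)): list=[9, 45, 6, 4, 3, 1, 5] cursor@9
After 2 (prev): list=[9, 45, 6, 4, 3, 1, 5] cursor@9
After 3 (prev): list=[9, 45, 6, 4, 3, 1, 5] cursor@9
After 4 (insert_before(27)): list=[27, 9, 45, 6, 4, 3, 1, 5] cursor@9
After 5 (delete_current): list=[27, 45, 6, 4, 3, 1, 5] cursor@45
After 6 (prev): list=[27, 45, 6, 4, 3, 1, 5] cursor@27
After 7 (insert_after(49)): list=[27, 49, 45, 6, 4, 3, 1, 5] cursor@27
After 8 (insert_after(81)): list=[27, 81, 49, 45, 6, 4, 3, 1, 5] cursor@27
After 9 (delete_current): list=[81, 49, 45, 6, 4, 3, 1, 5] cursor@81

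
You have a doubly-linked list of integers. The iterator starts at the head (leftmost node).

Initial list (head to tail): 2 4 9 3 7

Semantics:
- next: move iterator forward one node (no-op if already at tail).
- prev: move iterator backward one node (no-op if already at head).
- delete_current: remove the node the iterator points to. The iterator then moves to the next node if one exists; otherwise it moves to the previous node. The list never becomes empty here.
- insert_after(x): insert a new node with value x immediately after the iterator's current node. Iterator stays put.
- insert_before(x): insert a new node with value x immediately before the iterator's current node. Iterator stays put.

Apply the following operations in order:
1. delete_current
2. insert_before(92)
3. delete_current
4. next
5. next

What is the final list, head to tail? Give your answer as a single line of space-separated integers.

Answer: 92 9 3 7

Derivation:
After 1 (delete_current): list=[4, 9, 3, 7] cursor@4
After 2 (insert_before(92)): list=[92, 4, 9, 3, 7] cursor@4
After 3 (delete_current): list=[92, 9, 3, 7] cursor@9
After 4 (next): list=[92, 9, 3, 7] cursor@3
After 5 (next): list=[92, 9, 3, 7] cursor@7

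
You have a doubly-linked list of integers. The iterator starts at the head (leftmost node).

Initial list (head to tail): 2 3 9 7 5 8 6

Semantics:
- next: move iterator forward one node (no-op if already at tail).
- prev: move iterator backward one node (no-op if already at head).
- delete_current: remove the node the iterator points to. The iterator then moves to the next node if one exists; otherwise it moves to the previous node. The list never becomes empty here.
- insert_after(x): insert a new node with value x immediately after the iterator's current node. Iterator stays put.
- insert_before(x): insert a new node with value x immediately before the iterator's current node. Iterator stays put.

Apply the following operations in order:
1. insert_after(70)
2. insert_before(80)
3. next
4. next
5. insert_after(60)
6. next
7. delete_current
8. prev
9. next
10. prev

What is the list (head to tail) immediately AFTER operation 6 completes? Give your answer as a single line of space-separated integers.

After 1 (insert_after(70)): list=[2, 70, 3, 9, 7, 5, 8, 6] cursor@2
After 2 (insert_before(80)): list=[80, 2, 70, 3, 9, 7, 5, 8, 6] cursor@2
After 3 (next): list=[80, 2, 70, 3, 9, 7, 5, 8, 6] cursor@70
After 4 (next): list=[80, 2, 70, 3, 9, 7, 5, 8, 6] cursor@3
After 5 (insert_after(60)): list=[80, 2, 70, 3, 60, 9, 7, 5, 8, 6] cursor@3
After 6 (next): list=[80, 2, 70, 3, 60, 9, 7, 5, 8, 6] cursor@60

Answer: 80 2 70 3 60 9 7 5 8 6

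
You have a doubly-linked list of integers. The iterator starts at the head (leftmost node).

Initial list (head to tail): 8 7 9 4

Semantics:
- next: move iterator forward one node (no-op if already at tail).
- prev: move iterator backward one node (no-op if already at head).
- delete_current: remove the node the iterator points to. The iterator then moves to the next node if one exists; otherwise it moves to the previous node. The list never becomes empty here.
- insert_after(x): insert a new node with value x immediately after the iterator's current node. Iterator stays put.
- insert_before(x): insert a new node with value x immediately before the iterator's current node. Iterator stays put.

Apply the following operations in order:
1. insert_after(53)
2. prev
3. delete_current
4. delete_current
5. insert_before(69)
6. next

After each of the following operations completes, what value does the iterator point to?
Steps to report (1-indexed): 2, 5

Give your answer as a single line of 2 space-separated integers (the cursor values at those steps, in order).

After 1 (insert_after(53)): list=[8, 53, 7, 9, 4] cursor@8
After 2 (prev): list=[8, 53, 7, 9, 4] cursor@8
After 3 (delete_current): list=[53, 7, 9, 4] cursor@53
After 4 (delete_current): list=[7, 9, 4] cursor@7
After 5 (insert_before(69)): list=[69, 7, 9, 4] cursor@7
After 6 (next): list=[69, 7, 9, 4] cursor@9

Answer: 8 7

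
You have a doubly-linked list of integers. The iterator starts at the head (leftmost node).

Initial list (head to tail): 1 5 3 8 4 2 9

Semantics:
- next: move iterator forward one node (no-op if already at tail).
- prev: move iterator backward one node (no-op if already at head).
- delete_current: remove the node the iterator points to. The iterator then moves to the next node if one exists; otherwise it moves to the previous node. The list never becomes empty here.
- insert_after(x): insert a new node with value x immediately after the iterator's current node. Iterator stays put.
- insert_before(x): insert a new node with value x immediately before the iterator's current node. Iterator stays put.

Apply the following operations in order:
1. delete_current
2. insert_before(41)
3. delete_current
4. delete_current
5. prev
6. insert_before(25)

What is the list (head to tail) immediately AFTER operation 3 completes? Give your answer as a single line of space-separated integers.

After 1 (delete_current): list=[5, 3, 8, 4, 2, 9] cursor@5
After 2 (insert_before(41)): list=[41, 5, 3, 8, 4, 2, 9] cursor@5
After 3 (delete_current): list=[41, 3, 8, 4, 2, 9] cursor@3

Answer: 41 3 8 4 2 9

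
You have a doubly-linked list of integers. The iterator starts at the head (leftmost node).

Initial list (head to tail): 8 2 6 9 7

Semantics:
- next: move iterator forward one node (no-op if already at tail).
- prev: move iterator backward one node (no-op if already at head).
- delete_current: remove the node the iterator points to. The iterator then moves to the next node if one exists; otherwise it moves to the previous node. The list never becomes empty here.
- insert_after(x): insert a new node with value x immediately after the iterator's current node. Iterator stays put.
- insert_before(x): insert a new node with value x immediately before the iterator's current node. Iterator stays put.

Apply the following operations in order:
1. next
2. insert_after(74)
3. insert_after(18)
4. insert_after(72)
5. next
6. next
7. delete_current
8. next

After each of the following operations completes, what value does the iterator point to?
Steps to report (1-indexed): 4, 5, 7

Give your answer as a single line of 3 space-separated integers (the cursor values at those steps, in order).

After 1 (next): list=[8, 2, 6, 9, 7] cursor@2
After 2 (insert_after(74)): list=[8, 2, 74, 6, 9, 7] cursor@2
After 3 (insert_after(18)): list=[8, 2, 18, 74, 6, 9, 7] cursor@2
After 4 (insert_after(72)): list=[8, 2, 72, 18, 74, 6, 9, 7] cursor@2
After 5 (next): list=[8, 2, 72, 18, 74, 6, 9, 7] cursor@72
After 6 (next): list=[8, 2, 72, 18, 74, 6, 9, 7] cursor@18
After 7 (delete_current): list=[8, 2, 72, 74, 6, 9, 7] cursor@74
After 8 (next): list=[8, 2, 72, 74, 6, 9, 7] cursor@6

Answer: 2 72 74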